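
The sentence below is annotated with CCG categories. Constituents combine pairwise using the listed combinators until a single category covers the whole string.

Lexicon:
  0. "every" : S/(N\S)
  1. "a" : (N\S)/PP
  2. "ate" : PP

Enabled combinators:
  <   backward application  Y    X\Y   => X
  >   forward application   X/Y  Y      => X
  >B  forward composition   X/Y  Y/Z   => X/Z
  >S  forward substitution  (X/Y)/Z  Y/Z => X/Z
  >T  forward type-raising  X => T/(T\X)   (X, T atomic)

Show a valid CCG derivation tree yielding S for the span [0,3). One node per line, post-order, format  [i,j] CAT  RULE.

[0,1] S/(N\S)  lex  "every"
[1,2] (N\S)/PP  lex  "a"
[0,2] S/PP  >B  k=1
[2,3] PP  lex  "ate"
[0,3] S  >  k=2

[0,3] S   >
  [0,2] S/PP   >B
    [0,1] "every" : S/(N\S)
    [1,2] "a" : (N\S)/PP
  [2,3] "ate" : PP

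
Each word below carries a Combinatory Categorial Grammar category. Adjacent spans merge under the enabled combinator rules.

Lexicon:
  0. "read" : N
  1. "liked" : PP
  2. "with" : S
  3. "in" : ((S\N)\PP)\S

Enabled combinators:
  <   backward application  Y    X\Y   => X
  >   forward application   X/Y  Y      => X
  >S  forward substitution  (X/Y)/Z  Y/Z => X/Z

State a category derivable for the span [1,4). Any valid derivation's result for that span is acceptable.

[0,4] S   <
  [0,1] "read" : N
  [1,4] S\N   <
    [1,2] "liked" : PP
    [2,4] (S\N)\PP   <
      [2,3] "with" : S
      [3,4] "in" : ((S\N)\PP)\S

S\N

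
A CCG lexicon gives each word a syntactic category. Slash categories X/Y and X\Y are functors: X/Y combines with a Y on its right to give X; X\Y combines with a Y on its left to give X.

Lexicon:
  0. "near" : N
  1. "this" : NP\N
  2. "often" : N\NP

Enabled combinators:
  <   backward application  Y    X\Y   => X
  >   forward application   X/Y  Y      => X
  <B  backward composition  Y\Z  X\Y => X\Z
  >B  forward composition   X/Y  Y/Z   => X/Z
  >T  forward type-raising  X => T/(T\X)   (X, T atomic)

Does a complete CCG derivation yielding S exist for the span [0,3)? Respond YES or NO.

NO

N NP\N N\NP
CKY chart[0,3] = {N, N/(N\N), NP/(NP\N), PP/(PP\N), S/(S\N)}; S ∉ chart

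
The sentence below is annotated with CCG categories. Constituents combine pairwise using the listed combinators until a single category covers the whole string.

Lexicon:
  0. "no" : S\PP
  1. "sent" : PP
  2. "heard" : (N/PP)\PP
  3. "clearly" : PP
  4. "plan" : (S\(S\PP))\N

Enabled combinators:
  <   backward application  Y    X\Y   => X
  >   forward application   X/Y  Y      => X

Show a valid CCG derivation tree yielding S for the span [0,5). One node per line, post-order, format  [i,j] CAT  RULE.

[0,5] S   <
  [0,1] "no" : S\PP
  [1,5] S\(S\PP)   <
    [1,4] N   >
      [1,3] N/PP   <
        [1,2] "sent" : PP
        [2,3] "heard" : (N/PP)\PP
      [3,4] "clearly" : PP
    [4,5] "plan" : (S\(S\PP))\N

[0,1] S\PP  lex  "no"
[1,2] PP  lex  "sent"
[2,3] (N/PP)\PP  lex  "heard"
[1,3] N/PP  <  k=2
[3,4] PP  lex  "clearly"
[1,4] N  >  k=3
[4,5] (S\(S\PP))\N  lex  "plan"
[1,5] S\(S\PP)  <  k=4
[0,5] S  <  k=1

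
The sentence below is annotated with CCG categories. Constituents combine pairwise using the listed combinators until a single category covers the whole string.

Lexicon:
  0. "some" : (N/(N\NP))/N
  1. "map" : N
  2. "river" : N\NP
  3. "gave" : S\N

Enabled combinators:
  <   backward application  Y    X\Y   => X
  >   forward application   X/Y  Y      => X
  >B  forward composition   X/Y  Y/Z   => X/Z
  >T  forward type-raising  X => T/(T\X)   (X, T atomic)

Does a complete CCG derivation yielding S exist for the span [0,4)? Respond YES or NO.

YES

[0,4] S   <
  [0,3] N   >
    [0,2] N/(N\NP)   >
      [0,1] "some" : (N/(N\NP))/N
      [1,2] "map" : N
    [2,3] "river" : N\NP
  [3,4] "gave" : S\N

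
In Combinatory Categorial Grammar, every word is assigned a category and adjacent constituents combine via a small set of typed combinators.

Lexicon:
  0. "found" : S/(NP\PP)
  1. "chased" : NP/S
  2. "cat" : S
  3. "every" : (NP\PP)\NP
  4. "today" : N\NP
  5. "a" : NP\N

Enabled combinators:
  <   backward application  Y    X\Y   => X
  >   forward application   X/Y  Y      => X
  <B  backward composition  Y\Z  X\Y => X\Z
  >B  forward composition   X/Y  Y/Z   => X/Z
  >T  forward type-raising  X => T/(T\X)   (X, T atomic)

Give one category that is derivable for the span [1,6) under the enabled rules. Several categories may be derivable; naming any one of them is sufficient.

NP\PP

[0,6] S   >
  [0,1] "found" : S/(NP\PP)
  [1,6] NP\PP   <B
    [1,4] NP\PP   <
      [1,3] NP   >
        [1,2] "chased" : NP/S
        [2,3] "cat" : S
      [3,4] "every" : (NP\PP)\NP
    [4,6] NP\NP   <B
      [4,5] "today" : N\NP
      [5,6] "a" : NP\N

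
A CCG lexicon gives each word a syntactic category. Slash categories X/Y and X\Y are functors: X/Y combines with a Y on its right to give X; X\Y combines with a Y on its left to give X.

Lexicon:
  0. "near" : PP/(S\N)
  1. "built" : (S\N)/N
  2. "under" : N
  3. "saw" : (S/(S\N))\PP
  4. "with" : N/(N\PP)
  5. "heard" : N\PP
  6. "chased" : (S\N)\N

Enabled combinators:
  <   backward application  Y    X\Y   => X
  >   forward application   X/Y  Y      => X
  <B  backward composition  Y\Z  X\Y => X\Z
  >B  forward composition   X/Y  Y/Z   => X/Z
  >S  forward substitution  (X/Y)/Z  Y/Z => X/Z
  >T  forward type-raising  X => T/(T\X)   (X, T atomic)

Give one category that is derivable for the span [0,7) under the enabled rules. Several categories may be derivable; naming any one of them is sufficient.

S

[0,7] S   >
  [0,4] S/(S\N)   <
    [0,3] PP   >
      [0,1] "near" : PP/(S\N)
      [1,3] S\N   >
        [1,2] "built" : (S\N)/N
        [2,3] "under" : N
    [3,4] "saw" : (S/(S\N))\PP
  [4,7] S\N   <
    [4,6] N   >
      [4,5] "with" : N/(N\PP)
      [5,6] "heard" : N\PP
    [6,7] "chased" : (S\N)\N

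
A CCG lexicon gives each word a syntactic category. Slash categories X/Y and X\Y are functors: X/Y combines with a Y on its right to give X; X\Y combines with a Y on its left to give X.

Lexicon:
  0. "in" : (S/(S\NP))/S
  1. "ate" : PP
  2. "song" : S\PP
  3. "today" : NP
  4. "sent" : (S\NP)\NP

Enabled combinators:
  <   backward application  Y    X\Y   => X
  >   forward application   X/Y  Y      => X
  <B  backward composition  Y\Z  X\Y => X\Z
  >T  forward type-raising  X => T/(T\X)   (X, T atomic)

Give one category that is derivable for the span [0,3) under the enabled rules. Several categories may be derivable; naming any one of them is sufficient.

[0,5] S   >
  [0,3] S/(S\NP)   >
    [0,1] "in" : (S/(S\NP))/S
    [1,3] S   <
      [1,2] "ate" : PP
      [2,3] "song" : S\PP
  [3,5] S\NP   <
    [3,4] "today" : NP
    [4,5] "sent" : (S\NP)\NP

S/(S\NP)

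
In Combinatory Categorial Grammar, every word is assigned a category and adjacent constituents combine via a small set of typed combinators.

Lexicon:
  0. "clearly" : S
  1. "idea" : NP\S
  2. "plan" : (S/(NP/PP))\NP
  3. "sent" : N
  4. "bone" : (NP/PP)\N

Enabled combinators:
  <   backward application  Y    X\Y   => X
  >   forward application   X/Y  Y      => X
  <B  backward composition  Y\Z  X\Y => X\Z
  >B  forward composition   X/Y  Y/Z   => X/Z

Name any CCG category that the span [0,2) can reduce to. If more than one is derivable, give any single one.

NP

[0,5] S   >
  [0,3] S/(NP/PP)   <
    [0,2] NP   <
      [0,1] "clearly" : S
      [1,2] "idea" : NP\S
    [2,3] "plan" : (S/(NP/PP))\NP
  [3,5] NP/PP   <
    [3,4] "sent" : N
    [4,5] "bone" : (NP/PP)\N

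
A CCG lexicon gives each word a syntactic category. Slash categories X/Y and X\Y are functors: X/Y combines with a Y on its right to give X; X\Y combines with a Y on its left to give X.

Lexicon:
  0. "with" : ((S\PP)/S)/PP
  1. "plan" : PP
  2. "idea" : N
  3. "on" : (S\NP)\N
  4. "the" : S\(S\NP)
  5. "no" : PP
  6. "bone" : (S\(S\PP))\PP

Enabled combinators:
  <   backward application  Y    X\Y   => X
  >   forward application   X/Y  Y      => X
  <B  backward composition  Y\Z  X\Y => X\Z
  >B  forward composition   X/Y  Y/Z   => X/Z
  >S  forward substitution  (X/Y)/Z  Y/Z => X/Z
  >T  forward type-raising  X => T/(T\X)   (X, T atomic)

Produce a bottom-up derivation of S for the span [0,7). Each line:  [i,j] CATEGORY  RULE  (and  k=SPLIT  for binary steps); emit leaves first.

[0,1] ((S\PP)/S)/PP  lex  "with"
[1,2] PP  lex  "plan"
[0,2] (S\PP)/S  >  k=1
[2,3] N  lex  "idea"
[3,4] (S\NP)\N  lex  "on"
[2,4] S\NP  <  k=3
[4,5] S\(S\NP)  lex  "the"
[2,5] S  <  k=4
[0,5] S\PP  >  k=2
[5,6] PP  lex  "no"
[6,7] (S\(S\PP))\PP  lex  "bone"
[5,7] S\(S\PP)  <  k=6
[0,7] S  <  k=5

[0,7] S   <
  [0,5] S\PP   >
    [0,2] (S\PP)/S   >
      [0,1] "with" : ((S\PP)/S)/PP
      [1,2] "plan" : PP
    [2,5] S   <
      [2,4] S\NP   <
        [2,3] "idea" : N
        [3,4] "on" : (S\NP)\N
      [4,5] "the" : S\(S\NP)
  [5,7] S\(S\PP)   <
    [5,6] "no" : PP
    [6,7] "bone" : (S\(S\PP))\PP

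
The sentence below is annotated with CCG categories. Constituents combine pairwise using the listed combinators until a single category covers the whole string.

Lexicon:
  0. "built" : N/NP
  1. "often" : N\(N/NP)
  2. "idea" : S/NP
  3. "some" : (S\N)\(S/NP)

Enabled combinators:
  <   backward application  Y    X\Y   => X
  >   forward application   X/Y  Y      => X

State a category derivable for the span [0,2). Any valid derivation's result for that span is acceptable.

[0,4] S   <
  [0,2] N   <
    [0,1] "built" : N/NP
    [1,2] "often" : N\(N/NP)
  [2,4] S\N   <
    [2,3] "idea" : S/NP
    [3,4] "some" : (S\N)\(S/NP)

N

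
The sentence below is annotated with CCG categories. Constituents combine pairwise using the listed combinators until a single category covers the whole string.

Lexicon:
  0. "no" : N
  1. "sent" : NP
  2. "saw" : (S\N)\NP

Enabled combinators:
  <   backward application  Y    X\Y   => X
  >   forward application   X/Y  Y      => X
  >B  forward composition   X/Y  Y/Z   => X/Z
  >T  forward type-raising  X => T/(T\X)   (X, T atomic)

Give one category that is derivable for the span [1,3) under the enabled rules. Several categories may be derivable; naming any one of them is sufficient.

[0,3] S   >
  [0,1] S/(S\N)   >T
    [0,1] "no" : N
  [1,3] S\N   <
    [1,2] "sent" : NP
    [2,3] "saw" : (S\N)\NP

S\N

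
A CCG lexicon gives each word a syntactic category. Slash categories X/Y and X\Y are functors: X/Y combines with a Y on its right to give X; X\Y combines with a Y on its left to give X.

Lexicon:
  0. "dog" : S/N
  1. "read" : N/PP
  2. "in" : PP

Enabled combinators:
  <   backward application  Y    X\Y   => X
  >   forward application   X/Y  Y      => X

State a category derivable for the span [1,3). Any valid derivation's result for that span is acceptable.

[0,3] S   >
  [0,1] "dog" : S/N
  [1,3] N   >
    [1,2] "read" : N/PP
    [2,3] "in" : PP

N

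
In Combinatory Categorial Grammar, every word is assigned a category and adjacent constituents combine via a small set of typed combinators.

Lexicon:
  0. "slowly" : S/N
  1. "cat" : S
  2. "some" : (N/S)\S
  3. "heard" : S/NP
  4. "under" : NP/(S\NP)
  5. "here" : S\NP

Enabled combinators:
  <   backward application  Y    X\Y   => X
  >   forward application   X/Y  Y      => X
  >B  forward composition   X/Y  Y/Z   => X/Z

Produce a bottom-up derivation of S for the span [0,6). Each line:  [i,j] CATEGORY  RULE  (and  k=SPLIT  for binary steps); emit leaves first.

[0,1] S/N  lex  "slowly"
[1,2] S  lex  "cat"
[2,3] (N/S)\S  lex  "some"
[1,3] N/S  <  k=2
[3,4] S/NP  lex  "heard"
[1,4] N/NP  >B  k=3
[4,5] NP/(S\NP)  lex  "under"
[5,6] S\NP  lex  "here"
[4,6] NP  >  k=5
[1,6] N  >  k=4
[0,6] S  >  k=1

[0,6] S   >
  [0,1] "slowly" : S/N
  [1,6] N   >
    [1,4] N/NP   >B
      [1,3] N/S   <
        [1,2] "cat" : S
        [2,3] "some" : (N/S)\S
      [3,4] "heard" : S/NP
    [4,6] NP   >
      [4,5] "under" : NP/(S\NP)
      [5,6] "here" : S\NP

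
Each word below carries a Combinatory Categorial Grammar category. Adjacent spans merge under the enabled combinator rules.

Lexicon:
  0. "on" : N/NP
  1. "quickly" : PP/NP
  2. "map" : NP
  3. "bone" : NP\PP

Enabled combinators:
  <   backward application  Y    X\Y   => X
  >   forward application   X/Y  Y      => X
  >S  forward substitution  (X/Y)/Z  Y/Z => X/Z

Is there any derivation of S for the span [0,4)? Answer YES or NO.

NO

N/NP PP/NP NP NP\PP
CKY chart[0,4] = {N}; S ∉ chart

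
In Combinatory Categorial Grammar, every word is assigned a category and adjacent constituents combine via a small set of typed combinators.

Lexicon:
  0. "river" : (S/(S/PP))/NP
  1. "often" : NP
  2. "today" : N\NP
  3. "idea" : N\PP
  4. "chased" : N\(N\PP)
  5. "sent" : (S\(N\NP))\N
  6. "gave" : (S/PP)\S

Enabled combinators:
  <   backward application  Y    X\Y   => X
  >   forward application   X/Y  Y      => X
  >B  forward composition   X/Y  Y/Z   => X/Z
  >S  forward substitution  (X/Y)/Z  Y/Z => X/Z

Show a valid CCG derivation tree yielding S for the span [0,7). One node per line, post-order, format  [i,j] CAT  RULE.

[0,7] S   >
  [0,2] S/(S/PP)   >
    [0,1] "river" : (S/(S/PP))/NP
    [1,2] "often" : NP
  [2,7] S/PP   <
    [2,6] S   <
      [2,3] "today" : N\NP
      [3,6] S\(N\NP)   <
        [3,5] N   <
          [3,4] "idea" : N\PP
          [4,5] "chased" : N\(N\PP)
        [5,6] "sent" : (S\(N\NP))\N
    [6,7] "gave" : (S/PP)\S

[0,1] (S/(S/PP))/NP  lex  "river"
[1,2] NP  lex  "often"
[0,2] S/(S/PP)  >  k=1
[2,3] N\NP  lex  "today"
[3,4] N\PP  lex  "idea"
[4,5] N\(N\PP)  lex  "chased"
[3,5] N  <  k=4
[5,6] (S\(N\NP))\N  lex  "sent"
[3,6] S\(N\NP)  <  k=5
[2,6] S  <  k=3
[6,7] (S/PP)\S  lex  "gave"
[2,7] S/PP  <  k=6
[0,7] S  >  k=2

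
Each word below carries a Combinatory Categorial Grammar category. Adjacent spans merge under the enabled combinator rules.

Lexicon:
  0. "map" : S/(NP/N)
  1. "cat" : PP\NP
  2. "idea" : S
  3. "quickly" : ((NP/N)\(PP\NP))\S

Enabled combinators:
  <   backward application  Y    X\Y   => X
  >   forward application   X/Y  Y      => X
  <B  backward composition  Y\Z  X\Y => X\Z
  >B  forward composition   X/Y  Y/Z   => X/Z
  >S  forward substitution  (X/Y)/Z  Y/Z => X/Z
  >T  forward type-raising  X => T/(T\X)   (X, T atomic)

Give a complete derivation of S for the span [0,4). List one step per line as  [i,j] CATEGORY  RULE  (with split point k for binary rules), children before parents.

[0,4] S   >
  [0,1] "map" : S/(NP/N)
  [1,4] NP/N   <
    [1,2] "cat" : PP\NP
    [2,4] (NP/N)\(PP\NP)   <
      [2,3] "idea" : S
      [3,4] "quickly" : ((NP/N)\(PP\NP))\S

[0,1] S/(NP/N)  lex  "map"
[1,2] PP\NP  lex  "cat"
[2,3] S  lex  "idea"
[3,4] ((NP/N)\(PP\NP))\S  lex  "quickly"
[2,4] (NP/N)\(PP\NP)  <  k=3
[1,4] NP/N  <  k=2
[0,4] S  >  k=1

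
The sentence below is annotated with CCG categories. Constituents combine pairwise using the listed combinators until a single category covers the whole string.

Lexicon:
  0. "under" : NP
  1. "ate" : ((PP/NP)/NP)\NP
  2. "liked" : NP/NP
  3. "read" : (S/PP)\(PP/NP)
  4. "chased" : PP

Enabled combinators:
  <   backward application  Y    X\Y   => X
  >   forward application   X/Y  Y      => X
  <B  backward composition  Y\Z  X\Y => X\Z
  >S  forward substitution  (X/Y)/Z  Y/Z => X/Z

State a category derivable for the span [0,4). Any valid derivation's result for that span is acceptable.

[0,5] S   >
  [0,4] S/PP   <
    [0,3] PP/NP   >S
      [0,2] (PP/NP)/NP   <
        [0,1] "under" : NP
        [1,2] "ate" : ((PP/NP)/NP)\NP
      [2,3] "liked" : NP/NP
    [3,4] "read" : (S/PP)\(PP/NP)
  [4,5] "chased" : PP

S/PP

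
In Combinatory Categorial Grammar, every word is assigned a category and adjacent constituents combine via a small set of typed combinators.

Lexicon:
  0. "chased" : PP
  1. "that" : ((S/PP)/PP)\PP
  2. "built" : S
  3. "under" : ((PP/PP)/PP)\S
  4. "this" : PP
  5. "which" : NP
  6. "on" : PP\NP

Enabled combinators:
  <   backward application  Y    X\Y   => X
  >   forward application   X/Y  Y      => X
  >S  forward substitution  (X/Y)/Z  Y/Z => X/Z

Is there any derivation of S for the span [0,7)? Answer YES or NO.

[0,7] S   >
  [0,5] S/PP   >S
    [0,2] (S/PP)/PP   <
      [0,1] "chased" : PP
      [1,2] "that" : ((S/PP)/PP)\PP
    [2,5] PP/PP   >
      [2,4] (PP/PP)/PP   <
        [2,3] "built" : S
        [3,4] "under" : ((PP/PP)/PP)\S
      [4,5] "this" : PP
  [5,7] PP   <
    [5,6] "which" : NP
    [6,7] "on" : PP\NP

YES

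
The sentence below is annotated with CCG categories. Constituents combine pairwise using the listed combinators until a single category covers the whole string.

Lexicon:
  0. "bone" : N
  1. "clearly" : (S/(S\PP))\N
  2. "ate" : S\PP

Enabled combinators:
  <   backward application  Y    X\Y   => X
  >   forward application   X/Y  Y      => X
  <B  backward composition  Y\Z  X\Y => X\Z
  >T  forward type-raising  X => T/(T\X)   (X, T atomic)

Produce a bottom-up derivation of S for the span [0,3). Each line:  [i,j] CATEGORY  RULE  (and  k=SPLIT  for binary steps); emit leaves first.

[0,3] S   >
  [0,2] S/(S\PP)   <
    [0,1] "bone" : N
    [1,2] "clearly" : (S/(S\PP))\N
  [2,3] "ate" : S\PP

[0,1] N  lex  "bone"
[1,2] (S/(S\PP))\N  lex  "clearly"
[0,2] S/(S\PP)  <  k=1
[2,3] S\PP  lex  "ate"
[0,3] S  >  k=2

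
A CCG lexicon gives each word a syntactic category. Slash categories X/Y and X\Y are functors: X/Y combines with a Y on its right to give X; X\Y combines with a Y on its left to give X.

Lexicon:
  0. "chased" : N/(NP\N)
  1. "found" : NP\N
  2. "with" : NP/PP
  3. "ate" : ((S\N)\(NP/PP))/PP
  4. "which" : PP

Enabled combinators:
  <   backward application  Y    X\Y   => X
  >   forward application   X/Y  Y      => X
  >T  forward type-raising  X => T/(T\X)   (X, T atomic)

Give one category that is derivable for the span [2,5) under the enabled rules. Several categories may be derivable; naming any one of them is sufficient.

S\N

[0,5] S   <
  [0,2] N   >
    [0,1] "chased" : N/(NP\N)
    [1,2] "found" : NP\N
  [2,5] S\N   <
    [2,3] "with" : NP/PP
    [3,5] (S\N)\(NP/PP)   >
      [3,4] "ate" : ((S\N)\(NP/PP))/PP
      [4,5] "which" : PP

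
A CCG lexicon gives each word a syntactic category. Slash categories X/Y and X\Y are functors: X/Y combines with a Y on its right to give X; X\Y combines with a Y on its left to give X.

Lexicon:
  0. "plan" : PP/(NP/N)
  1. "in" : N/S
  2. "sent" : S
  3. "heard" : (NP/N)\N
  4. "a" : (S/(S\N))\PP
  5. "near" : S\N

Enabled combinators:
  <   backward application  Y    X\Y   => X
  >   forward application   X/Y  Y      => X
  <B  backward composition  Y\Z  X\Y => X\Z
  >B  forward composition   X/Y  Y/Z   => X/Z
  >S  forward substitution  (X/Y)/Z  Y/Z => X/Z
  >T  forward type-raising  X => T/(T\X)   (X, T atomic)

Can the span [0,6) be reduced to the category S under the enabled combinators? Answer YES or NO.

YES

[0,6] S   >
  [0,5] S/(S\N)   <
    [0,4] PP   >
      [0,1] "plan" : PP/(NP/N)
      [1,4] NP/N   <
        [1,3] N   >
          [1,2] "in" : N/S
          [2,3] "sent" : S
        [3,4] "heard" : (NP/N)\N
    [4,5] "a" : (S/(S\N))\PP
  [5,6] "near" : S\N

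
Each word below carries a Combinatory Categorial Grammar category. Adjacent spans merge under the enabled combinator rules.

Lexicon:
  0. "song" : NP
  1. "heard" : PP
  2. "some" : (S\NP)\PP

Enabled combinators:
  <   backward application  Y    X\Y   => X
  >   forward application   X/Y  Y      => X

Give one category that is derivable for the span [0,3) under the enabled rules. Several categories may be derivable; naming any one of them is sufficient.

[0,3] S   <
  [0,1] "song" : NP
  [1,3] S\NP   <
    [1,2] "heard" : PP
    [2,3] "some" : (S\NP)\PP

S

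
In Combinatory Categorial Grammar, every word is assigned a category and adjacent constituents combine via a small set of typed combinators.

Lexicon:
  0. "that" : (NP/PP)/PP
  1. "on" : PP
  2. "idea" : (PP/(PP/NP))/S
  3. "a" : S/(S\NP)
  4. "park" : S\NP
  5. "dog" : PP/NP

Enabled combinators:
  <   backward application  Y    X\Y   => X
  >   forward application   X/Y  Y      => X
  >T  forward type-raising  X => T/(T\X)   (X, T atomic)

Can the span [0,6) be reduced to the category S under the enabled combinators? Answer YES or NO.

NO

(NP/PP)/PP PP (PP/(PP/NP))/S S/(S\NP) S\NP PP/NP
CKY chart[0,6] = {N/(N\NP), NP, NP/(NP\NP), PP/(PP\NP), S/(S\NP)}; S ∉ chart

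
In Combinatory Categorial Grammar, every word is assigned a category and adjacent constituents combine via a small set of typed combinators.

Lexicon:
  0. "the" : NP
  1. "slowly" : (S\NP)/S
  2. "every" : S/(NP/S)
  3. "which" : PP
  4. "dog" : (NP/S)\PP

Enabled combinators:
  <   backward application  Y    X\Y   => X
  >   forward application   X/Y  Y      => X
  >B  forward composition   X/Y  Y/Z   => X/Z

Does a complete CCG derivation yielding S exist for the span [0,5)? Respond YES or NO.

[0,5] S   <
  [0,1] "the" : NP
  [1,5] S\NP   >
    [1,2] "slowly" : (S\NP)/S
    [2,5] S   >
      [2,3] "every" : S/(NP/S)
      [3,5] NP/S   <
        [3,4] "which" : PP
        [4,5] "dog" : (NP/S)\PP

YES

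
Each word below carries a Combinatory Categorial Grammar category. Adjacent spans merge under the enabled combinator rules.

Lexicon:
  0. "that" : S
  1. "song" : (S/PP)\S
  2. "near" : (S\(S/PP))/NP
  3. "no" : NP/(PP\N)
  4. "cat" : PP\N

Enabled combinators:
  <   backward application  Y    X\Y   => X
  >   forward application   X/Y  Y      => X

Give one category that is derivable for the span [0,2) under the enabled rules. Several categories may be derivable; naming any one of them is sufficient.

[0,5] S   <
  [0,2] S/PP   <
    [0,1] "that" : S
    [1,2] "song" : (S/PP)\S
  [2,5] S\(S/PP)   >
    [2,3] "near" : (S\(S/PP))/NP
    [3,5] NP   >
      [3,4] "no" : NP/(PP\N)
      [4,5] "cat" : PP\N

S/PP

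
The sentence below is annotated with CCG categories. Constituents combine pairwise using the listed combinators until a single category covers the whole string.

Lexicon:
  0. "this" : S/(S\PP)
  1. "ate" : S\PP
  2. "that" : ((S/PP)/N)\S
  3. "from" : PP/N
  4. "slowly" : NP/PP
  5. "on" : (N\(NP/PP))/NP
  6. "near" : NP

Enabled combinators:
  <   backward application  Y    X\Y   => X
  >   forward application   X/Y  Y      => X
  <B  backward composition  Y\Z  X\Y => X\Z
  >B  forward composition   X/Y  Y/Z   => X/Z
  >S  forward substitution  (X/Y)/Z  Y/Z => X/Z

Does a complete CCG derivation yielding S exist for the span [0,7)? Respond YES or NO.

[0,7] S   >
  [0,4] S/N   >S
    [0,3] (S/PP)/N   <
      [0,2] S   >
        [0,1] "this" : S/(S\PP)
        [1,2] "ate" : S\PP
      [2,3] "that" : ((S/PP)/N)\S
    [3,4] "from" : PP/N
  [4,7] N   <
    [4,5] "slowly" : NP/PP
    [5,7] N\(NP/PP)   >
      [5,6] "on" : (N\(NP/PP))/NP
      [6,7] "near" : NP

YES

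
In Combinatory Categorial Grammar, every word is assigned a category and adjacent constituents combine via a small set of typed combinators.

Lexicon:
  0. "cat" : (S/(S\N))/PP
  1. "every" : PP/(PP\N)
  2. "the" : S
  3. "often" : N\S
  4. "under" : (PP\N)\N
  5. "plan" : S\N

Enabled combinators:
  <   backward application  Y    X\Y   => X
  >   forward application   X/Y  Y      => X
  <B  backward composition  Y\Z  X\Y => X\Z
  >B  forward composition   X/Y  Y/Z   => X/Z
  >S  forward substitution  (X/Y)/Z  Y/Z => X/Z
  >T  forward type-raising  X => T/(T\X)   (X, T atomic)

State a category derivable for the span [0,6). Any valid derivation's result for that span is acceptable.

[0,6] S   >
  [0,5] S/(S\N)   >
    [0,1] "cat" : (S/(S\N))/PP
    [1,5] PP   >
      [1,2] "every" : PP/(PP\N)
      [2,5] PP\N   <
        [2,4] N   >
          [2,3] N/(N\S)   >T
            [2,3] "the" : S
          [3,4] "often" : N\S
        [4,5] "under" : (PP\N)\N
  [5,6] "plan" : S\N

S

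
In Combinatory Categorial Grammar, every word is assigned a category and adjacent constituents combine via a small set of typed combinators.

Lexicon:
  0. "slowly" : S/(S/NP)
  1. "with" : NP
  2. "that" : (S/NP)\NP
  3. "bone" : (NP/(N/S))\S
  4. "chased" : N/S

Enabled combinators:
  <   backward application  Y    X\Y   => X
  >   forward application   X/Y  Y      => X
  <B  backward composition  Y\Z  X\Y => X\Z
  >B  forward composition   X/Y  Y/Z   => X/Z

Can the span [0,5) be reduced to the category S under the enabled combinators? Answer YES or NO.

S/(S/NP) NP (S/NP)\NP (NP/(N/S))\S N/S
CKY chart[0,5] = {NP}; S ∉ chart

NO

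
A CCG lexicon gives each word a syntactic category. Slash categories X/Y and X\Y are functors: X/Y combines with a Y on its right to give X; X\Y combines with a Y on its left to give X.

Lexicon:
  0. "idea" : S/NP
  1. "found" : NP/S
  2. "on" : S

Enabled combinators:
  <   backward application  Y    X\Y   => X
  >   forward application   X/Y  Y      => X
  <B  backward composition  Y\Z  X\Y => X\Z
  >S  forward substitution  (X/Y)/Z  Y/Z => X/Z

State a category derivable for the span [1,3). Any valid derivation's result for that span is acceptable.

NP

[0,3] S   >
  [0,1] "idea" : S/NP
  [1,3] NP   >
    [1,2] "found" : NP/S
    [2,3] "on" : S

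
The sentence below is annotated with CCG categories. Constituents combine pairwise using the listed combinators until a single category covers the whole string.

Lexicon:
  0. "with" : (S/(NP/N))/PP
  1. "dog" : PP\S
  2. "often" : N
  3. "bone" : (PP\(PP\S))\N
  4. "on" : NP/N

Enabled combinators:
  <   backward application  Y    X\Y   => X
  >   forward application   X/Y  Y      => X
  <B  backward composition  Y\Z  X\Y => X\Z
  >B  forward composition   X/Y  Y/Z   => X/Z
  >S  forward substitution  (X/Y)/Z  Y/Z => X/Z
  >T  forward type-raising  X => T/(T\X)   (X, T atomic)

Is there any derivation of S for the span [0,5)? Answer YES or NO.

[0,5] S   >
  [0,4] S/(NP/N)   >
    [0,1] "with" : (S/(NP/N))/PP
    [1,4] PP   <
      [1,2] "dog" : PP\S
      [2,4] PP\(PP\S)   <
        [2,3] "often" : N
        [3,4] "bone" : (PP\(PP\S))\N
  [4,5] "on" : NP/N

YES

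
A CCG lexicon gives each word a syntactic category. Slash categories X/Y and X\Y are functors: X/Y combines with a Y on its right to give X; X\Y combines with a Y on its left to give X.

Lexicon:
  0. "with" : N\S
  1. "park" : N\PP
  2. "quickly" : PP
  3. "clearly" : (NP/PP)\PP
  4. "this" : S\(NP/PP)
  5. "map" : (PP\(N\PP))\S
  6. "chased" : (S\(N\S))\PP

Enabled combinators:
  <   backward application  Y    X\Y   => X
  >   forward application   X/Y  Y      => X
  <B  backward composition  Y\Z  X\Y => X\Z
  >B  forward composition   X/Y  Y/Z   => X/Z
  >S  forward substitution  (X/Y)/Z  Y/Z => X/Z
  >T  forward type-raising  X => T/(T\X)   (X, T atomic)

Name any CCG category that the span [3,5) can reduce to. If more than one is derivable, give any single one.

S\PP

[0,7] S   <
  [0,1] "with" : N\S
  [1,7] S\(N\S)   <
    [1,6] PP   <
      [1,2] "park" : N\PP
      [2,6] PP\(N\PP)   <
        [2,5] S   <
          [2,3] "quickly" : PP
          [3,5] S\PP   <B
            [3,4] "clearly" : (NP/PP)\PP
            [4,5] "this" : S\(NP/PP)
        [5,6] "map" : (PP\(N\PP))\S
    [6,7] "chased" : (S\(N\S))\PP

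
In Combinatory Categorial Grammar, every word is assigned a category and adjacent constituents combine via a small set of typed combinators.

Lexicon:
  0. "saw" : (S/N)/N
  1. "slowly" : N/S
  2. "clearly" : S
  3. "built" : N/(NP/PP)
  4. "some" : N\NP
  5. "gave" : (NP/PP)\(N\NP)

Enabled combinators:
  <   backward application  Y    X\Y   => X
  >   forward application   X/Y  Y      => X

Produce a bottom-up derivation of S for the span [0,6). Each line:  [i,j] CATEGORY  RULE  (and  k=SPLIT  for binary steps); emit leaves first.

[0,6] S   >
  [0,3] S/N   >
    [0,1] "saw" : (S/N)/N
    [1,3] N   >
      [1,2] "slowly" : N/S
      [2,3] "clearly" : S
  [3,6] N   >
    [3,4] "built" : N/(NP/PP)
    [4,6] NP/PP   <
      [4,5] "some" : N\NP
      [5,6] "gave" : (NP/PP)\(N\NP)

[0,1] (S/N)/N  lex  "saw"
[1,2] N/S  lex  "slowly"
[2,3] S  lex  "clearly"
[1,3] N  >  k=2
[0,3] S/N  >  k=1
[3,4] N/(NP/PP)  lex  "built"
[4,5] N\NP  lex  "some"
[5,6] (NP/PP)\(N\NP)  lex  "gave"
[4,6] NP/PP  <  k=5
[3,6] N  >  k=4
[0,6] S  >  k=3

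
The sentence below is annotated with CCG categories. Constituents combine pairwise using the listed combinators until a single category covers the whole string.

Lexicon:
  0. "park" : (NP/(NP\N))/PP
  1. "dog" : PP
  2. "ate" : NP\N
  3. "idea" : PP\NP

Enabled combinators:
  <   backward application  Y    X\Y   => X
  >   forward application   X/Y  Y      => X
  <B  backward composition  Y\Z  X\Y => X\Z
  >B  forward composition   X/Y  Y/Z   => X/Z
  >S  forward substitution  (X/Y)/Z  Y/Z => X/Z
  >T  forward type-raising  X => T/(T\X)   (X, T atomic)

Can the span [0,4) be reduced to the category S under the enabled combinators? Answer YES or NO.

(NP/(NP\N))/PP PP NP\N PP\NP
CKY chart[0,4] = {N/(N\PP), NP/(NP\PP), PP, PP/(PP\PP), S/(S\PP)}; S ∉ chart

NO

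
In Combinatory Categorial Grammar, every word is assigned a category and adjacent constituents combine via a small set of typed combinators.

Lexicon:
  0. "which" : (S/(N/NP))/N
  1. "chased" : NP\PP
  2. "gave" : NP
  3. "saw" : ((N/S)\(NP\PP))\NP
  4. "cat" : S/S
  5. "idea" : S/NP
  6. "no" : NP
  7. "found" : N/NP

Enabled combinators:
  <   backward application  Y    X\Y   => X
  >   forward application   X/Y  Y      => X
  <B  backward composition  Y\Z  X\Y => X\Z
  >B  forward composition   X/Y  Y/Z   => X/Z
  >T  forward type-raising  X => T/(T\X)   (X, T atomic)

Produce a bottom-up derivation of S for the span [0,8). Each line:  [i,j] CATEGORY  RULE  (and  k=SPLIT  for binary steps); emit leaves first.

[0,1] (S/(N/NP))/N  lex  "which"
[1,2] NP\PP  lex  "chased"
[2,3] NP  lex  "gave"
[3,4] ((N/S)\(NP\PP))\NP  lex  "saw"
[2,4] (N/S)\(NP\PP)  <  k=3
[1,4] N/S  <  k=2
[4,5] S/S  lex  "cat"
[5,6] S/NP  lex  "idea"
[4,6] S/NP  >B  k=5
[6,7] NP  lex  "no"
[4,7] S  >  k=6
[1,7] N  >  k=4
[0,7] S/(N/NP)  >  k=1
[7,8] N/NP  lex  "found"
[0,8] S  >  k=7

[0,8] S   >
  [0,7] S/(N/NP)   >
    [0,1] "which" : (S/(N/NP))/N
    [1,7] N   >
      [1,4] N/S   <
        [1,2] "chased" : NP\PP
        [2,4] (N/S)\(NP\PP)   <
          [2,3] "gave" : NP
          [3,4] "saw" : ((N/S)\(NP\PP))\NP
      [4,7] S   >
        [4,6] S/NP   >B
          [4,5] "cat" : S/S
          [5,6] "idea" : S/NP
        [6,7] "no" : NP
  [7,8] "found" : N/NP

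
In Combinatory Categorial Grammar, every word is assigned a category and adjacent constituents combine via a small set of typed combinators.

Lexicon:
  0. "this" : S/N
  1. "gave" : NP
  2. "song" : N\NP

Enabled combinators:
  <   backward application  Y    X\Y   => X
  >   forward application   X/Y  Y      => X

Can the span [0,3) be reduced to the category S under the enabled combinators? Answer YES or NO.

YES

[0,3] S   >
  [0,1] "this" : S/N
  [1,3] N   <
    [1,2] "gave" : NP
    [2,3] "song" : N\NP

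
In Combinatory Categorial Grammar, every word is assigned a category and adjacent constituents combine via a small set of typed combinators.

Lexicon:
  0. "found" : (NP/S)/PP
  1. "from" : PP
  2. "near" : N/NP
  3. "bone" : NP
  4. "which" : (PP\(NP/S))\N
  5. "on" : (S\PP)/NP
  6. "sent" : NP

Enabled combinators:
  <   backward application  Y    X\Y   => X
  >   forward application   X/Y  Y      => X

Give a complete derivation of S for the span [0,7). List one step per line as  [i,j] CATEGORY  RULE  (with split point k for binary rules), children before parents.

[0,1] (NP/S)/PP  lex  "found"
[1,2] PP  lex  "from"
[0,2] NP/S  >  k=1
[2,3] N/NP  lex  "near"
[3,4] NP  lex  "bone"
[2,4] N  >  k=3
[4,5] (PP\(NP/S))\N  lex  "which"
[2,5] PP\(NP/S)  <  k=4
[0,5] PP  <  k=2
[5,6] (S\PP)/NP  lex  "on"
[6,7] NP  lex  "sent"
[5,7] S\PP  >  k=6
[0,7] S  <  k=5

[0,7] S   <
  [0,5] PP   <
    [0,2] NP/S   >
      [0,1] "found" : (NP/S)/PP
      [1,2] "from" : PP
    [2,5] PP\(NP/S)   <
      [2,4] N   >
        [2,3] "near" : N/NP
        [3,4] "bone" : NP
      [4,5] "which" : (PP\(NP/S))\N
  [5,7] S\PP   >
    [5,6] "on" : (S\PP)/NP
    [6,7] "sent" : NP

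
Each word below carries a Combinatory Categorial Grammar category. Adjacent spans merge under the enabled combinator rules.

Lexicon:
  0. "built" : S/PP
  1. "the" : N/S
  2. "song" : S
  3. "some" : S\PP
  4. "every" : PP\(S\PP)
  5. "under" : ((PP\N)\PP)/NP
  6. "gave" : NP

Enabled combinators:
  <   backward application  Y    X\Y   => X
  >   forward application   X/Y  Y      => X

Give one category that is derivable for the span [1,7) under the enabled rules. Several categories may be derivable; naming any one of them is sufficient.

PP

[0,7] S   >
  [0,1] "built" : S/PP
  [1,7] PP   <
    [1,3] N   >
      [1,2] "the" : N/S
      [2,3] "song" : S
    [3,7] PP\N   <
      [3,5] PP   <
        [3,4] "some" : S\PP
        [4,5] "every" : PP\(S\PP)
      [5,7] (PP\N)\PP   >
        [5,6] "under" : ((PP\N)\PP)/NP
        [6,7] "gave" : NP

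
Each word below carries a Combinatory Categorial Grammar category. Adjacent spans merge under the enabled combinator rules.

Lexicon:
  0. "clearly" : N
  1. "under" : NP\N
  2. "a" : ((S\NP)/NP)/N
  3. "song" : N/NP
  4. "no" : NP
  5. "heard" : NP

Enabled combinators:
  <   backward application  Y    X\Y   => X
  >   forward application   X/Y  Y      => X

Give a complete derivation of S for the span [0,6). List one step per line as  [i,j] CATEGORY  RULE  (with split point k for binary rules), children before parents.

[0,6] S   <
  [0,2] NP   <
    [0,1] "clearly" : N
    [1,2] "under" : NP\N
  [2,6] S\NP   >
    [2,5] (S\NP)/NP   >
      [2,3] "a" : ((S\NP)/NP)/N
      [3,5] N   >
        [3,4] "song" : N/NP
        [4,5] "no" : NP
    [5,6] "heard" : NP

[0,1] N  lex  "clearly"
[1,2] NP\N  lex  "under"
[0,2] NP  <  k=1
[2,3] ((S\NP)/NP)/N  lex  "a"
[3,4] N/NP  lex  "song"
[4,5] NP  lex  "no"
[3,5] N  >  k=4
[2,5] (S\NP)/NP  >  k=3
[5,6] NP  lex  "heard"
[2,6] S\NP  >  k=5
[0,6] S  <  k=2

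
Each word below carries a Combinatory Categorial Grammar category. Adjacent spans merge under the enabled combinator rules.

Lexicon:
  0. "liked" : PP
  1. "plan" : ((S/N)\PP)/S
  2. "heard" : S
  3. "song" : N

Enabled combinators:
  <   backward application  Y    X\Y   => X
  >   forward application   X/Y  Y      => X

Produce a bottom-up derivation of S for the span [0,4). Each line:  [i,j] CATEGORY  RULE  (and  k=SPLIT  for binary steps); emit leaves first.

[0,4] S   >
  [0,3] S/N   <
    [0,1] "liked" : PP
    [1,3] (S/N)\PP   >
      [1,2] "plan" : ((S/N)\PP)/S
      [2,3] "heard" : S
  [3,4] "song" : N

[0,1] PP  lex  "liked"
[1,2] ((S/N)\PP)/S  lex  "plan"
[2,3] S  lex  "heard"
[1,3] (S/N)\PP  >  k=2
[0,3] S/N  <  k=1
[3,4] N  lex  "song"
[0,4] S  >  k=3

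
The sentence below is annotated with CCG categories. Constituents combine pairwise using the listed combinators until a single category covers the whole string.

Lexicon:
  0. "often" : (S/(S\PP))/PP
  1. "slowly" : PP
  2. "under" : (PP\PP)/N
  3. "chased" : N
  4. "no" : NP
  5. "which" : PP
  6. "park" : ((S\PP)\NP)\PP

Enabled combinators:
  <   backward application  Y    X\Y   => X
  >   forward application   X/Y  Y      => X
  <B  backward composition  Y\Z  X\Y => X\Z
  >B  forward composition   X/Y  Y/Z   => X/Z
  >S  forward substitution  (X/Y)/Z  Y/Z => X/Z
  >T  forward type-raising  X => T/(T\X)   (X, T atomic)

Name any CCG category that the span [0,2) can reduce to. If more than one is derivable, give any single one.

S/(S\PP)

[0,7] S   >
  [0,2] S/(S\PP)   >
    [0,1] "often" : (S/(S\PP))/PP
    [1,2] "slowly" : PP
  [2,7] S\PP   <B
    [2,4] PP\PP   >
      [2,3] "under" : (PP\PP)/N
      [3,4] "chased" : N
    [4,7] S\PP   <
      [4,5] "no" : NP
      [5,7] (S\PP)\NP   <
        [5,6] "which" : PP
        [6,7] "park" : ((S\PP)\NP)\PP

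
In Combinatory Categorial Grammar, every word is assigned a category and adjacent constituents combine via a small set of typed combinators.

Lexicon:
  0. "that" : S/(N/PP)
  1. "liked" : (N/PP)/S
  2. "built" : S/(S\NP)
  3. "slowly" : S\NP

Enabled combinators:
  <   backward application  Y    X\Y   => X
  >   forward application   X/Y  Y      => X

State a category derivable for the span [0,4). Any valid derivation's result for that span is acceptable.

[0,4] S   >
  [0,1] "that" : S/(N/PP)
  [1,4] N/PP   >
    [1,2] "liked" : (N/PP)/S
    [2,4] S   >
      [2,3] "built" : S/(S\NP)
      [3,4] "slowly" : S\NP

S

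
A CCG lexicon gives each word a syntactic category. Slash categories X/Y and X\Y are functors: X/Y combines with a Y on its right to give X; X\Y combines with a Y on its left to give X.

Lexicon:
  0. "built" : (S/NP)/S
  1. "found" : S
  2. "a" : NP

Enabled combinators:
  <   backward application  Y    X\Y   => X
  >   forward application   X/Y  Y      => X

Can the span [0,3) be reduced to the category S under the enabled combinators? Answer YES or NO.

[0,3] S   >
  [0,2] S/NP   >
    [0,1] "built" : (S/NP)/S
    [1,2] "found" : S
  [2,3] "a" : NP

YES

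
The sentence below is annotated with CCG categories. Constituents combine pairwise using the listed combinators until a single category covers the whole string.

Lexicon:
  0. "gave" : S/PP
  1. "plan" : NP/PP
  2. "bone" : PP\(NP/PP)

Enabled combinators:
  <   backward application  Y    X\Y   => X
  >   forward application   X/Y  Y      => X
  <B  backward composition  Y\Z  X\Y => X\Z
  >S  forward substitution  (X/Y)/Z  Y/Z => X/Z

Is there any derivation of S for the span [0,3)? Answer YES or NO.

YES

[0,3] S   >
  [0,1] "gave" : S/PP
  [1,3] PP   <
    [1,2] "plan" : NP/PP
    [2,3] "bone" : PP\(NP/PP)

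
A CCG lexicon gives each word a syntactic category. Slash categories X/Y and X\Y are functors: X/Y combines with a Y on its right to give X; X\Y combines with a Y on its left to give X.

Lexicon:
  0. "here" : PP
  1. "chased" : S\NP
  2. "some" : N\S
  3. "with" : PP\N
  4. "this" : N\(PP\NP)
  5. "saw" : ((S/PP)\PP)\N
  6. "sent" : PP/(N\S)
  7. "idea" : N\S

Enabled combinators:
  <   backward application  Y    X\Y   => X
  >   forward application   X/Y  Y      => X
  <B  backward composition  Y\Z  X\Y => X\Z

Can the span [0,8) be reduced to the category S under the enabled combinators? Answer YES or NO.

[0,8] S   >
  [0,6] S/PP   <
    [0,1] "here" : PP
    [1,6] (S/PP)\PP   <
      [1,5] N   <
        [1,4] PP\NP   <B
          [1,3] N\NP   <B
            [1,2] "chased" : S\NP
            [2,3] "some" : N\S
          [3,4] "with" : PP\N
        [4,5] "this" : N\(PP\NP)
      [5,6] "saw" : ((S/PP)\PP)\N
  [6,8] PP   >
    [6,7] "sent" : PP/(N\S)
    [7,8] "idea" : N\S

YES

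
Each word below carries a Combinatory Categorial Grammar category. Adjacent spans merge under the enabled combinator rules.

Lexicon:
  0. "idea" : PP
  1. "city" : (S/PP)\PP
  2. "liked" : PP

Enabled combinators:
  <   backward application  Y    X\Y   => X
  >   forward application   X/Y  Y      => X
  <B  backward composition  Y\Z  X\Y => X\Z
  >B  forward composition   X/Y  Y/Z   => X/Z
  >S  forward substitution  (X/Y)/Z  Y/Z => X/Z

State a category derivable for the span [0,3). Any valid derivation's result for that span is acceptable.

[0,3] S   >
  [0,2] S/PP   <
    [0,1] "idea" : PP
    [1,2] "city" : (S/PP)\PP
  [2,3] "liked" : PP

S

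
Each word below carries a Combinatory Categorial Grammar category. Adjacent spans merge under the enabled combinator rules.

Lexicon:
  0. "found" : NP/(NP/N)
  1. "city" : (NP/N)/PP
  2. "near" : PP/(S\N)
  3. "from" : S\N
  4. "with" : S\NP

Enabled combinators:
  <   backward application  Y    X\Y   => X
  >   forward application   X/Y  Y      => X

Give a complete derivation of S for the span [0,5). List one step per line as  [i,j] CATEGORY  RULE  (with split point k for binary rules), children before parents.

[0,1] NP/(NP/N)  lex  "found"
[1,2] (NP/N)/PP  lex  "city"
[2,3] PP/(S\N)  lex  "near"
[3,4] S\N  lex  "from"
[2,4] PP  >  k=3
[1,4] NP/N  >  k=2
[0,4] NP  >  k=1
[4,5] S\NP  lex  "with"
[0,5] S  <  k=4

[0,5] S   <
  [0,4] NP   >
    [0,1] "found" : NP/(NP/N)
    [1,4] NP/N   >
      [1,2] "city" : (NP/N)/PP
      [2,4] PP   >
        [2,3] "near" : PP/(S\N)
        [3,4] "from" : S\N
  [4,5] "with" : S\NP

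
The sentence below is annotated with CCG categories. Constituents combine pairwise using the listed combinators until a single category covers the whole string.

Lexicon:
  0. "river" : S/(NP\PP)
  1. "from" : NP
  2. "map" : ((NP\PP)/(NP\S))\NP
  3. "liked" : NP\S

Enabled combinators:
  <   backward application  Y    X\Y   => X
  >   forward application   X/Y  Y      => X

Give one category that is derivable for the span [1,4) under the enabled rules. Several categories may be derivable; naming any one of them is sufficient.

[0,4] S   >
  [0,1] "river" : S/(NP\PP)
  [1,4] NP\PP   >
    [1,3] (NP\PP)/(NP\S)   <
      [1,2] "from" : NP
      [2,3] "map" : ((NP\PP)/(NP\S))\NP
    [3,4] "liked" : NP\S

NP\PP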